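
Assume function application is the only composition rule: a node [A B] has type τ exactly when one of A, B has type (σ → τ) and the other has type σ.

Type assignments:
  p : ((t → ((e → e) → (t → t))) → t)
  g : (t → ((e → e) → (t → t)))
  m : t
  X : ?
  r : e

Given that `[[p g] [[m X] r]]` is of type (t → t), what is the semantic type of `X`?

[[p g] [[m X] r]] must have type (t → t). The sister [p g] has type t; that is not a function onto (t → t), so [[m X] r] must be the functor, of type (t → (t → t)).
[[m X] r] must have type (t → (t → t)). The sister r has type e; that is not a function onto (t → (t → t)), so [m X] must be the functor, of type (e → (t → (t → t))).
[m X] must have type (e → (t → (t → t))). The sister m has type t; that is not a function onto (e → (t → (t → t))), so X must be the functor, of type (t → (e → (t → (t → t)))).

(t → (e → (t → (t → t))))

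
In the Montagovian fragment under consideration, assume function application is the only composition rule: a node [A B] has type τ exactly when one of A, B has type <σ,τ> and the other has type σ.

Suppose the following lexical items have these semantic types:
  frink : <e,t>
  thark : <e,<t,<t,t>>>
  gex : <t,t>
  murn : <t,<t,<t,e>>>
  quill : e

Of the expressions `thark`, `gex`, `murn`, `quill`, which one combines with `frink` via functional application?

quill

thark : <e,<t,<t,t>>> — neither side's domain matches the other.
gex : <t,t> — neither side's domain matches the other.
murn : <t,<t,<t,e>>> — neither side's domain matches the other.
quill — combines: frink : <e,t> takes quill : e as argument, giving t.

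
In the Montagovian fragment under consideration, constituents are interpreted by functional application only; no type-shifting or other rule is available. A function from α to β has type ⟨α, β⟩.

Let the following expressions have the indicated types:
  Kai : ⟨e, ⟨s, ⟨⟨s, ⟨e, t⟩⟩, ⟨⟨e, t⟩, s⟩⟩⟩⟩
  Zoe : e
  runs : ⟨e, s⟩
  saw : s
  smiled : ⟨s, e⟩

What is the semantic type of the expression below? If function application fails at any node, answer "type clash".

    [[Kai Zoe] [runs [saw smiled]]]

⟨⟨s, ⟨e, t⟩⟩, ⟨⟨e, t⟩, s⟩⟩

[Kai Zoe]: functor Kai : ⟨e, ⟨s, ⟨⟨s, ⟨e, t⟩⟩, ⟨⟨e, t⟩, s⟩⟩⟩⟩, argument Zoe : e; result ⟨s, ⟨⟨s, ⟨e, t⟩⟩, ⟨⟨e, t⟩, s⟩⟩⟩.
[saw smiled]: functor smiled : ⟨s, e⟩, argument saw : s; result e.
[runs [saw smiled]]: functor runs : ⟨e, s⟩, argument [saw smiled] : e; result s.
[[Kai Zoe] [runs [saw smiled]]]: functor [Kai Zoe] : ⟨s, ⟨⟨s, ⟨e, t⟩⟩, ⟨⟨e, t⟩, s⟩⟩⟩, argument [runs [saw smiled]] : s; result ⟨⟨s, ⟨e, t⟩⟩, ⟨⟨e, t⟩, s⟩⟩.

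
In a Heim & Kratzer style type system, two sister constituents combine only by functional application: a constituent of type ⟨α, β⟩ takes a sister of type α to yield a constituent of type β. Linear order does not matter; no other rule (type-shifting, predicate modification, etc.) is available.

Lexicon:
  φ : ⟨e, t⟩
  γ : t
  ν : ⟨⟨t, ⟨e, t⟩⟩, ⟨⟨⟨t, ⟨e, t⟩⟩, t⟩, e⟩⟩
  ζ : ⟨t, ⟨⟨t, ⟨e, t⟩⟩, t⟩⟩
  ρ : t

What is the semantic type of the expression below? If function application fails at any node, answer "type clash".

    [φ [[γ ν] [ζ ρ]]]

type clash

[γ ν]: t with ⟨⟨t, ⟨e, t⟩⟩, ⟨⟨⟨t, ⟨e, t⟩⟩, t⟩, e⟩⟩ — neither is a function whose domain matches the other; composition fails here.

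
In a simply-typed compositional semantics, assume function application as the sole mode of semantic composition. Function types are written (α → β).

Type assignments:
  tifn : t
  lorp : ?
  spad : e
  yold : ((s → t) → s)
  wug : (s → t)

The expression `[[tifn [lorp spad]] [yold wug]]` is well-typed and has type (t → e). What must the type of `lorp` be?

(e → (t → (s → (t → e))))

[[tifn [lorp spad]] [yold wug]] must have type (t → e). The sister [yold wug] has type s; that is not a function onto (t → e), so [tifn [lorp spad]] must be the functor, of type (s → (t → e)).
[tifn [lorp spad]] must have type (s → (t → e)). The sister tifn has type t; that is not a function onto (s → (t → e)), so [lorp spad] must be the functor, of type (t → (s → (t → e))).
[lorp spad] must have type (t → (s → (t → e))). The sister spad has type e; that is not a function onto (t → (s → (t → e))), so lorp must be the functor, of type (e → (t → (s → (t → e)))).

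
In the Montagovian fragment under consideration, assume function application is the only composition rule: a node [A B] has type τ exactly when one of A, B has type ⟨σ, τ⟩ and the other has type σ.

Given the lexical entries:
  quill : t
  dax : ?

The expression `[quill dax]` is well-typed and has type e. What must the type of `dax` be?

⟨t, e⟩

For [quill dax] to have type e with quill of type t, dax must be the function: dax : ⟨t, e⟩.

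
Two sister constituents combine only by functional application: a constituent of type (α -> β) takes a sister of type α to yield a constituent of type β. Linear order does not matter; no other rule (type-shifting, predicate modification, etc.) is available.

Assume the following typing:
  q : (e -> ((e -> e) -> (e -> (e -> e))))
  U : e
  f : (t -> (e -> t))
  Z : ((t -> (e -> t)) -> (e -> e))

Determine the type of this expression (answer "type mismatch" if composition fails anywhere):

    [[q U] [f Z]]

(e -> (e -> e))

[q U]: (e -> ((e -> e) -> (e -> (e -> e)))) applied to e yields ((e -> e) -> (e -> (e -> e))).
[f Z]: ((t -> (e -> t)) -> (e -> e)) applied to (t -> (e -> t)) yields (e -> e).
[[q U] [f Z]]: ((e -> e) -> (e -> (e -> e))) applied to (e -> e) yields (e -> (e -> e)).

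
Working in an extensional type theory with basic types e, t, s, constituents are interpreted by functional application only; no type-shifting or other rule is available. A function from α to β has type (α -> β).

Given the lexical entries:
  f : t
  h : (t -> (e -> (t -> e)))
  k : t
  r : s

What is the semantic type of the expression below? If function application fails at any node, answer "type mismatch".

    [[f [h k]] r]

[h k] — h of type (t -> (e -> (t -> e))) combines with k of type t: type (e -> (t -> e)).
[f [h k]]: t and (e -> (t -> e)) cannot combine by function application — type clash.

type mismatch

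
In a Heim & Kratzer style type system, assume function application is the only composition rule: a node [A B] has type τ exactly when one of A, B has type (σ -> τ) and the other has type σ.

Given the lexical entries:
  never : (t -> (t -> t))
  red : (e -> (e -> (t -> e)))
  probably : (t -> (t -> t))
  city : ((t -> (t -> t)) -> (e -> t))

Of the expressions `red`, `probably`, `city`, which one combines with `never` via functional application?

city

red : (e -> (e -> (t -> e))) — never needs t; red needs e; neither fits.
probably : (t -> (t -> t)) — never needs t; probably needs t; neither fits.
city — combines: city : ((t -> (t -> t)) -> (e -> t)) takes never : (t -> (t -> t)) as argument, giving (e -> t).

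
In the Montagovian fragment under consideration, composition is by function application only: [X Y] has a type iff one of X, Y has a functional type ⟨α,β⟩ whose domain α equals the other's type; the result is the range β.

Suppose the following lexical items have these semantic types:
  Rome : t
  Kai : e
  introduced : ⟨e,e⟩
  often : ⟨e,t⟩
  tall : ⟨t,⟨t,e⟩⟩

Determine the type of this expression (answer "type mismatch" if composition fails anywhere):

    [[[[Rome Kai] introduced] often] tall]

[Rome Kai]: t and e cannot combine by function application — type clash.

type mismatch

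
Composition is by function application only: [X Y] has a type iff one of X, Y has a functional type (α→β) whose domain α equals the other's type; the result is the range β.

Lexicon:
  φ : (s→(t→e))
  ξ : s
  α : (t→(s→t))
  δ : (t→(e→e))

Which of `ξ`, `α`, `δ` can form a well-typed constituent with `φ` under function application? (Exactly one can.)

ξ — combines: φ : (s→(t→e)) takes ξ : s as argument, giving (t→e).
α : (t→(s→t)) — neither side's domain matches the other.
δ : (t→(e→e)) — neither side's domain matches the other.

ξ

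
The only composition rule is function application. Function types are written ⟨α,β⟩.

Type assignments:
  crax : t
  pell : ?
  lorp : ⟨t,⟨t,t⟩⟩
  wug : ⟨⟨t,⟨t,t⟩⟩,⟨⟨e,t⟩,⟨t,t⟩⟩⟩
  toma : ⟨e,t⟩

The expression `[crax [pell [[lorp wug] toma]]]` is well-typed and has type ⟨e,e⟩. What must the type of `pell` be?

[crax [pell [[lorp wug] toma]]] is required to be ⟨e,e⟩. crax : t cannot yield ⟨e,e⟩ as functor, so [pell [[lorp wug] toma]] : ⟨t,⟨e,e⟩⟩.
[pell [[lorp wug] toma]] is required to be ⟨t,⟨e,e⟩⟩. [[lorp wug] toma] : ⟨t,t⟩ cannot yield ⟨t,⟨e,e⟩⟩ as functor, so pell : ⟨⟨t,t⟩,⟨t,⟨e,e⟩⟩⟩.

⟨⟨t,t⟩,⟨t,⟨e,e⟩⟩⟩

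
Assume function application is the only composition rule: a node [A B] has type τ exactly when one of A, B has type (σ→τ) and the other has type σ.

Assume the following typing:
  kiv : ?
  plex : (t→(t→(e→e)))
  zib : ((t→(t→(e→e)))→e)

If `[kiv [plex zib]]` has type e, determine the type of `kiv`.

(e→e)

[kiv [plex zib]] must have type e. The sister [plex zib] has type e; that is not a function onto e, so kiv must be the functor, of type (e→e).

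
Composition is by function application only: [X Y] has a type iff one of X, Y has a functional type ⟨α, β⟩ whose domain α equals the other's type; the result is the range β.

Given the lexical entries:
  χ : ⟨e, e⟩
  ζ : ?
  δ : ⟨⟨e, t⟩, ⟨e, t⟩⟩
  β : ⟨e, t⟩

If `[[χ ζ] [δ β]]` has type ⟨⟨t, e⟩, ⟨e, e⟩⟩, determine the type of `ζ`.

⟨⟨e, e⟩, ⟨⟨e, t⟩, ⟨⟨t, e⟩, ⟨e, e⟩⟩⟩⟩

At [[χ ζ] [δ β]] (required: ⟨⟨t, e⟩, ⟨e, e⟩⟩): [δ β] is ⟨e, t⟩, which is not a function with range ⟨⟨t, e⟩, ⟨e, e⟩⟩; hence [χ ζ] is the functor — type ⟨⟨e, t⟩, ⟨⟨t, e⟩, ⟨e, e⟩⟩⟩.
At [χ ζ] (required: ⟨⟨e, t⟩, ⟨⟨t, e⟩, ⟨e, e⟩⟩⟩): χ is ⟨e, e⟩, which is not a function with range ⟨⟨e, t⟩, ⟨⟨t, e⟩, ⟨e, e⟩⟩⟩; hence ζ is the functor — type ⟨⟨e, e⟩, ⟨⟨e, t⟩, ⟨⟨t, e⟩, ⟨e, e⟩⟩⟩⟩.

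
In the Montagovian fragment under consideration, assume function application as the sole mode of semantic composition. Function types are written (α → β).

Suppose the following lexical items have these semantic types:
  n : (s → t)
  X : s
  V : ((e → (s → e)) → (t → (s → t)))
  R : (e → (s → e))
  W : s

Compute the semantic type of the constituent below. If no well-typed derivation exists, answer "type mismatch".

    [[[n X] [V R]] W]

t

[n X] — n of type (s → t) combines with X of type s: type t.
[V R] — V of type ((e → (s → e)) → (t → (s → t))) combines with R of type (e → (s → e)): type (t → (s → t)).
[[n X] [V R]] — [V R] of type (t → (s → t)) combines with [n X] of type t: type (s → t).
[[[n X] [V R]] W] — [[n X] [V R]] of type (s → t) combines with W of type s: type t.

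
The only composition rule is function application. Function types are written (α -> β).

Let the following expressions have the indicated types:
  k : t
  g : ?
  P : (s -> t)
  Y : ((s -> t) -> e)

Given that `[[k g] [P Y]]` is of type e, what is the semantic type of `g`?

(t -> (e -> e))

[[k g] [P Y]] must have type e. The sister [P Y] has type e; that is not a function onto e, so [k g] must be the functor, of type (e -> e).
[k g] must have type (e -> e). The sister k has type t; that is not a function onto (e -> e), so g must be the functor, of type (t -> (e -> e)).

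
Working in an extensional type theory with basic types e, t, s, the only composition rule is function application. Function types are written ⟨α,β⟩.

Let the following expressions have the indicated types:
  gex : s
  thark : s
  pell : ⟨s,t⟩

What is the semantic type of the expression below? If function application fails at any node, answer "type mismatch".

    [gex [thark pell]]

At [thark pell], pell : ⟨s,t⟩ takes thark : s, giving t.
At [gex [thark pell]]: neither s nor t can take the other as argument; the node is ill-typed.

type mismatch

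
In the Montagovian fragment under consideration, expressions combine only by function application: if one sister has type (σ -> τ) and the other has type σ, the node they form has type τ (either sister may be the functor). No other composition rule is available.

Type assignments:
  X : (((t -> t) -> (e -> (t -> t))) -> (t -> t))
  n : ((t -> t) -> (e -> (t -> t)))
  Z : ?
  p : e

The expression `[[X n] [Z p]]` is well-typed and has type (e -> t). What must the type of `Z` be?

(e -> ((t -> t) -> (e -> t)))

[[X n] [Z p]] is required to be (e -> t). [X n] : (t -> t) cannot yield (e -> t) as functor, so [Z p] : ((t -> t) -> (e -> t)).
[Z p] is required to be ((t -> t) -> (e -> t)). p : e cannot yield ((t -> t) -> (e -> t)) as functor, so Z : (e -> ((t -> t) -> (e -> t))).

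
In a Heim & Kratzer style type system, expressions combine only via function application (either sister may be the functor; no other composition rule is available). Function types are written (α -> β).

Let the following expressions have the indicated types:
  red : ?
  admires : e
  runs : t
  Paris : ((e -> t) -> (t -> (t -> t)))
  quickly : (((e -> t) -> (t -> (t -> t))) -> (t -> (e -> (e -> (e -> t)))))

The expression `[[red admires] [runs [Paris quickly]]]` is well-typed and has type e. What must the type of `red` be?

At [[red admires] [runs [Paris quickly]]] (required: e): [runs [Paris quickly]] is (e -> (e -> (e -> t))), which is not a function with range e; hence [red admires] is the functor — type ((e -> (e -> (e -> t))) -> e).
At [red admires] (required: ((e -> (e -> (e -> t))) -> e)): admires is e, which is not a function with range ((e -> (e -> (e -> t))) -> e); hence red is the functor — type (e -> ((e -> (e -> (e -> t))) -> e)).

(e -> ((e -> (e -> (e -> t))) -> e))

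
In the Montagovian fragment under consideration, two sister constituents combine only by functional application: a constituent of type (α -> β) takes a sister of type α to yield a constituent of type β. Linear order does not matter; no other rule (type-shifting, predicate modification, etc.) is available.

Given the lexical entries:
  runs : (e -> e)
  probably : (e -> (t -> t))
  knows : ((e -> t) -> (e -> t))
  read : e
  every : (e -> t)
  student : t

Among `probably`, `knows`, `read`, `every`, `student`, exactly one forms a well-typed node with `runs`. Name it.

probably : (e -> (t -> t)) — runs needs e; probably needs e; neither fits.
knows : ((e -> t) -> (e -> t)) — runs needs e; knows needs (e -> t); neither fits.
read — combines: runs : (e -> e) takes read : e as argument, giving e.
every : (e -> t) — runs needs e; every needs e; neither fits.
student : t — runs needs e; student needs nothing (atomic); neither fits.

read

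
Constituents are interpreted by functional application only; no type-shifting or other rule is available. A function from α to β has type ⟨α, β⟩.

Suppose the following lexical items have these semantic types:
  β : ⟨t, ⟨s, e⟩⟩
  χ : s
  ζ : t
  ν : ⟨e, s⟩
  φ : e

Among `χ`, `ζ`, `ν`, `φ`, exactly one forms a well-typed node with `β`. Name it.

ζ

χ : s — does not combine with β.
ζ — combines: β : ⟨t, ⟨s, e⟩⟩ takes ζ : t as argument, giving ⟨s, e⟩.
ν : ⟨e, s⟩ — does not combine with β.
φ : e — does not combine with β.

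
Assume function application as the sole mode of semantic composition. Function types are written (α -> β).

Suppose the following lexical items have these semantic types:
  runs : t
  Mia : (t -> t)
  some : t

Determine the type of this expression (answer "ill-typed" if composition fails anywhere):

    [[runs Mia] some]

ill-typed

At [runs Mia], Mia : (t -> t) takes runs : t, giving t.
At [[runs Mia] some]: neither t nor t can take the other as argument; the node is ill-typed.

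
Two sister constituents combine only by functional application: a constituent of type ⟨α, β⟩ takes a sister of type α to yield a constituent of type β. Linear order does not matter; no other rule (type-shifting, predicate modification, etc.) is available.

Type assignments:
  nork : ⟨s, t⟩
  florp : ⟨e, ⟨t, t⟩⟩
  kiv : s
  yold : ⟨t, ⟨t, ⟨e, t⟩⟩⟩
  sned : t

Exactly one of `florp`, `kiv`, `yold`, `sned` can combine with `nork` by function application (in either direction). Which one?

kiv

florp : ⟨e, ⟨t, t⟩⟩ — nork needs s; florp needs e; neither fits.
kiv — combines: nork : ⟨s, t⟩ takes kiv : s as argument, giving t.
yold : ⟨t, ⟨t, ⟨e, t⟩⟩⟩ — nork needs s; yold needs t; neither fits.
sned : t — nork needs s; sned needs nothing (atomic); neither fits.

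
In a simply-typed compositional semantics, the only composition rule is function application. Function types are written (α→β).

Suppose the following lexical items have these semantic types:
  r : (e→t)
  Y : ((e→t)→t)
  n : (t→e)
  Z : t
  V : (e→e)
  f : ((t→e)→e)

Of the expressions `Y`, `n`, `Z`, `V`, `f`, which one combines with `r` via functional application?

Y

Y — combines: Y : ((e→t)→t) takes r : (e→t) as argument, giving t.
n : (t→e) — no; r wants e, and n wants t.
Z : t — no; r wants e, and Z wants nothing (atomic).
V : (e→e) — no; r wants e, and V wants e.
f : ((t→e)→e) — no; r wants e, and f wants (t→e).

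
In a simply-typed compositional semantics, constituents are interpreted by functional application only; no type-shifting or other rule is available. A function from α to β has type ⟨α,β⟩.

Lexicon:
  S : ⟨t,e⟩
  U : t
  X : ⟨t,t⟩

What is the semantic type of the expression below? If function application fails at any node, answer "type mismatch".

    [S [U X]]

[U X]: functor X : ⟨t,t⟩, argument U : t; result t.
[S [U X]]: functor S : ⟨t,e⟩, argument [U X] : t; result e.

e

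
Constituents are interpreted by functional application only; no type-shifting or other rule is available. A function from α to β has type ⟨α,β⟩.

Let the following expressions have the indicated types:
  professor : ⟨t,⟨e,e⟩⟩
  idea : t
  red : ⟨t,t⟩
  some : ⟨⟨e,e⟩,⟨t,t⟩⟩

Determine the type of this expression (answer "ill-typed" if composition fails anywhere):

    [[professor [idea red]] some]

⟨t,t⟩

[idea red] — red of type ⟨t,t⟩ combines with idea of type t: type t.
[professor [idea red]] — professor of type ⟨t,⟨e,e⟩⟩ combines with [idea red] of type t: type ⟨e,e⟩.
[[professor [idea red]] some] — some of type ⟨⟨e,e⟩,⟨t,t⟩⟩ combines with [professor [idea red]] of type ⟨e,e⟩: type ⟨t,t⟩.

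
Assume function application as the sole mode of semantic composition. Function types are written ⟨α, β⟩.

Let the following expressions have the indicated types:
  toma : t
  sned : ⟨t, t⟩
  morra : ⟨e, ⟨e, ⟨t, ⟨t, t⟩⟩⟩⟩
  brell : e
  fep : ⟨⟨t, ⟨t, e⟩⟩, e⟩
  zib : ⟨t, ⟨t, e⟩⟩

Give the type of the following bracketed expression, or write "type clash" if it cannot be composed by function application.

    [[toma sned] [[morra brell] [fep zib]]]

[toma sned] — sned of type ⟨t, t⟩ combines with toma of type t: type t.
[morra brell] — morra of type ⟨e, ⟨e, ⟨t, ⟨t, t⟩⟩⟩⟩ combines with brell of type e: type ⟨e, ⟨t, ⟨t, t⟩⟩⟩.
[fep zib] — fep of type ⟨⟨t, ⟨t, e⟩⟩, e⟩ combines with zib of type ⟨t, ⟨t, e⟩⟩: type e.
[[morra brell] [fep zib]] — [morra brell] of type ⟨e, ⟨t, ⟨t, t⟩⟩⟩ combines with [fep zib] of type e: type ⟨t, ⟨t, t⟩⟩.
[[toma sned] [[morra brell] [fep zib]]] — [[morra brell] [fep zib]] of type ⟨t, ⟨t, t⟩⟩ combines with [toma sned] of type t: type ⟨t, t⟩.

⟨t, t⟩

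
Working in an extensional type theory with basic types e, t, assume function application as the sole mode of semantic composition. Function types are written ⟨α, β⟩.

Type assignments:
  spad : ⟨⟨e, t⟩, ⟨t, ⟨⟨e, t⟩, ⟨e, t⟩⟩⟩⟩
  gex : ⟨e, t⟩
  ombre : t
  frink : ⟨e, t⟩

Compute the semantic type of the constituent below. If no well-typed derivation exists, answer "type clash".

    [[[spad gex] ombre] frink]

[spad gex]: spad is ⟨⟨e, t⟩, ⟨t, ⟨⟨e, t⟩, ⟨e, t⟩⟩⟩⟩, gex is ⟨e, t⟩; result ⟨t, ⟨⟨e, t⟩, ⟨e, t⟩⟩⟩.
[[spad gex] ombre]: [spad gex] is ⟨t, ⟨⟨e, t⟩, ⟨e, t⟩⟩⟩, ombre is t; result ⟨⟨e, t⟩, ⟨e, t⟩⟩.
[[[spad gex] ombre] frink]: [[spad gex] ombre] is ⟨⟨e, t⟩, ⟨e, t⟩⟩, frink is ⟨e, t⟩; result ⟨e, t⟩.

⟨e, t⟩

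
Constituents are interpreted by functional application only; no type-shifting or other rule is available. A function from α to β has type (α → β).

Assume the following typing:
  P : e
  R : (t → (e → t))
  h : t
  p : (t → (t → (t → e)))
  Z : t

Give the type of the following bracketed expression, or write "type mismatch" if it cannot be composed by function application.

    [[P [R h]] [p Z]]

At [R h], R : (t → (e → t)) takes h : t, giving (e → t).
At [P [R h]], [R h] : (e → t) takes P : e, giving t.
At [p Z], p : (t → (t → (t → e))) takes Z : t, giving (t → (t → e)).
At [[P [R h]] [p Z]], [p Z] : (t → (t → e)) takes [P [R h]] : t, giving (t → e).

(t → e)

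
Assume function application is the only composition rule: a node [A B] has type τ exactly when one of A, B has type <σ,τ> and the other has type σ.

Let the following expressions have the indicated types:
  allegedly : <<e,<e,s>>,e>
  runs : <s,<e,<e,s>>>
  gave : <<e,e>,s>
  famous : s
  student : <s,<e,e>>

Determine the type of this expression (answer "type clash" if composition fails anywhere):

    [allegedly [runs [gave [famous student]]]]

[famous student]: <s,<e,e>> applied to s yields <e,e>.
[gave [famous student]]: <<e,e>,s> applied to <e,e> yields s.
[runs [gave [famous student]]]: <s,<e,<e,s>>> applied to s yields <e,<e,s>>.
[allegedly [runs [gave [famous student]]]]: <<e,<e,s>>,e> applied to <e,<e,s>> yields e.

e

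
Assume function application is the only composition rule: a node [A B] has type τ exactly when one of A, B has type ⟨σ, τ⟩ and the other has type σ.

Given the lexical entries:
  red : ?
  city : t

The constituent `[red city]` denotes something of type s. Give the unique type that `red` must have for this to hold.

⟨t, s⟩

At [red city] (required: s): city is t, which is not a function with range s; hence red is the functor — type ⟨t, s⟩.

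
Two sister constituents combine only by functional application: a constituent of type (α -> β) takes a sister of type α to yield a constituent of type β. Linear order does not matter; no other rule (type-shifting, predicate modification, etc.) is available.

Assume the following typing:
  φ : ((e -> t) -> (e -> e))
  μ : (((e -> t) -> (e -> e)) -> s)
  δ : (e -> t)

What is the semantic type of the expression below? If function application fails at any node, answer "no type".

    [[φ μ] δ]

At [φ μ], μ : (((e -> t) -> (e -> e)) -> s) takes φ : ((e -> t) -> (e -> e)), giving s.
At [[φ μ] δ]: neither s nor (e -> t) can take the other as argument; the node is ill-typed.

no type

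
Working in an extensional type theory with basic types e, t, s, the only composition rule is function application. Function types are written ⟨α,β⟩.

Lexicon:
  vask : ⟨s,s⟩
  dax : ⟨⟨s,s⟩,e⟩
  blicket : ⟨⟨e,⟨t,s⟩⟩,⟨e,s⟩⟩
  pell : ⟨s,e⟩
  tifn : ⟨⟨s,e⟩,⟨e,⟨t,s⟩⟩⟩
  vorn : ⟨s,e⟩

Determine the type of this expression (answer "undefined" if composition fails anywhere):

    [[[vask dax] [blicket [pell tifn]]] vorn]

e

[vask dax]: functor dax : ⟨⟨s,s⟩,e⟩, argument vask : ⟨s,s⟩; result e.
[pell tifn]: functor tifn : ⟨⟨s,e⟩,⟨e,⟨t,s⟩⟩⟩, argument pell : ⟨s,e⟩; result ⟨e,⟨t,s⟩⟩.
[blicket [pell tifn]]: functor blicket : ⟨⟨e,⟨t,s⟩⟩,⟨e,s⟩⟩, argument [pell tifn] : ⟨e,⟨t,s⟩⟩; result ⟨e,s⟩.
[[vask dax] [blicket [pell tifn]]]: functor [blicket [pell tifn]] : ⟨e,s⟩, argument [vask dax] : e; result s.
[[[vask dax] [blicket [pell tifn]]] vorn]: functor vorn : ⟨s,e⟩, argument [[vask dax] [blicket [pell tifn]]] : s; result e.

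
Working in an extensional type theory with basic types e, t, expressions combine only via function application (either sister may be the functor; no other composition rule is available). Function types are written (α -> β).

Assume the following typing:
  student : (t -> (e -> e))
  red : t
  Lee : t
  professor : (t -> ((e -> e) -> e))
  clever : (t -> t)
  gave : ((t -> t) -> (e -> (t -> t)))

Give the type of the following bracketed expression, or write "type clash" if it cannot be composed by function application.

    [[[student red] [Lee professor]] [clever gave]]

(t -> t)

At [student red], student : (t -> (e -> e)) takes red : t, giving (e -> e).
At [Lee professor], professor : (t -> ((e -> e) -> e)) takes Lee : t, giving ((e -> e) -> e).
At [[student red] [Lee professor]], [Lee professor] : ((e -> e) -> e) takes [student red] : (e -> e), giving e.
At [clever gave], gave : ((t -> t) -> (e -> (t -> t))) takes clever : (t -> t), giving (e -> (t -> t)).
At [[[student red] [Lee professor]] [clever gave]], [clever gave] : (e -> (t -> t)) takes [[student red] [Lee professor]] : e, giving (t -> t).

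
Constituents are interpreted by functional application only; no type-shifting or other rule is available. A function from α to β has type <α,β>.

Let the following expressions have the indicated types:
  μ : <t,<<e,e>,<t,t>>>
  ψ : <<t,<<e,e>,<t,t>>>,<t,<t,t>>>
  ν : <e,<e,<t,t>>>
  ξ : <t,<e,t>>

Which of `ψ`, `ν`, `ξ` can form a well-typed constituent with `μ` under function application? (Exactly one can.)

ψ — combines: ψ : <<t,<<e,e>,<t,t>>>,<t,<t,t>>> takes μ : <t,<<e,e>,<t,t>>> as argument, giving <t,<t,t>>.
ν : <e,<e,<t,t>>> — no; μ wants t, and ν wants e.
ξ : <t,<e,t>> — no; μ wants t, and ξ wants t.

ψ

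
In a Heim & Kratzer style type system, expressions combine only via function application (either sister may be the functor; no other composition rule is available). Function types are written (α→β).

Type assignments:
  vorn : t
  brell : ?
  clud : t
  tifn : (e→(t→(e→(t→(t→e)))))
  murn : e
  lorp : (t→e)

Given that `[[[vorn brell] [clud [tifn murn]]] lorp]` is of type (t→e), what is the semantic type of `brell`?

[[[vorn brell] [clud [tifn murn]]] lorp] is required to be (t→e). lorp : (t→e) cannot yield (t→e) as functor, so [[vorn brell] [clud [tifn murn]]] : ((t→e)→(t→e)).
[[vorn brell] [clud [tifn murn]]] is required to be ((t→e)→(t→e)). [clud [tifn murn]] : (e→(t→(t→e))) cannot yield ((t→e)→(t→e)) as functor, so [vorn brell] : ((e→(t→(t→e)))→((t→e)→(t→e))).
[vorn brell] is required to be ((e→(t→(t→e)))→((t→e)→(t→e))). vorn : t cannot yield ((e→(t→(t→e)))→((t→e)→(t→e))) as functor, so brell : (t→((e→(t→(t→e)))→((t→e)→(t→e)))).

(t→((e→(t→(t→e)))→((t→e)→(t→e))))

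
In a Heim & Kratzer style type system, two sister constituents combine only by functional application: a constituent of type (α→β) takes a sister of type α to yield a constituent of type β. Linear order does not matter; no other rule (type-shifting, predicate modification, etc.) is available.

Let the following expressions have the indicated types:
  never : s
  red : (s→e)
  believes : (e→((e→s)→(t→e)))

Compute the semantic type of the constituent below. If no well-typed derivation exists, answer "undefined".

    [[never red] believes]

((e→s)→(t→e))

[never red]: red is (s→e), never is s; result e.
[[never red] believes]: believes is (e→((e→s)→(t→e))), [never red] is e; result ((e→s)→(t→e)).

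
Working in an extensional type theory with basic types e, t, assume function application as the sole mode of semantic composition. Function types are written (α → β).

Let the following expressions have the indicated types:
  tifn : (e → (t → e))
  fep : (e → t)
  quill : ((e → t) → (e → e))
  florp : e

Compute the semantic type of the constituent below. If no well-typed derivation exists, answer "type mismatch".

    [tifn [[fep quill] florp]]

At [fep quill], quill : ((e → t) → (e → e)) takes fep : (e → t), giving (e → e).
At [[fep quill] florp], [fep quill] : (e → e) takes florp : e, giving e.
At [tifn [[fep quill] florp]], tifn : (e → (t → e)) takes [[fep quill] florp] : e, giving (t → e).

(t → e)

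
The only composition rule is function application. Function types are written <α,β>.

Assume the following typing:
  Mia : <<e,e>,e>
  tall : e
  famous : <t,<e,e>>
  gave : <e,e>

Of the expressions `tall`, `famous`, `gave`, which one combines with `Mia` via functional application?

gave

tall : e — Mia needs <e,e>; tall needs nothing (atomic); neither fits.
famous : <t,<e,e>> — Mia needs <e,e>; famous needs t; neither fits.
gave — combines: Mia : <<e,e>,e> takes gave : <e,e> as argument, giving e.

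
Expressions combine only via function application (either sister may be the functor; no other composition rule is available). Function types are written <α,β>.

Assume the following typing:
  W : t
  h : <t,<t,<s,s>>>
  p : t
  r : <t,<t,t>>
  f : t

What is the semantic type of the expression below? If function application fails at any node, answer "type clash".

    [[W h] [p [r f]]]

<s,s>

[W h]: <t,<t,<s,s>>> applied to t yields <t,<s,s>>.
[r f]: <t,<t,t>> applied to t yields <t,t>.
[p [r f]]: <t,t> applied to t yields t.
[[W h] [p [r f]]]: <t,<s,s>> applied to t yields <s,s>.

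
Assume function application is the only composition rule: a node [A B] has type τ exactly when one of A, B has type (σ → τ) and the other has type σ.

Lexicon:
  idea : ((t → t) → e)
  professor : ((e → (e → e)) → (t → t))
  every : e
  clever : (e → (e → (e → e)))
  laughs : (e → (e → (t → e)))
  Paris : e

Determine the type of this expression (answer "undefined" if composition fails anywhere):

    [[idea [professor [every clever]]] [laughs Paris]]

(t → e)

At [every clever], clever : (e → (e → (e → e))) takes every : e, giving (e → (e → e)).
At [professor [every clever]], professor : ((e → (e → e)) → (t → t)) takes [every clever] : (e → (e → e)), giving (t → t).
At [idea [professor [every clever]]], idea : ((t → t) → e) takes [professor [every clever]] : (t → t), giving e.
At [laughs Paris], laughs : (e → (e → (t → e))) takes Paris : e, giving (e → (t → e)).
At [[idea [professor [every clever]]] [laughs Paris]], [laughs Paris] : (e → (t → e)) takes [idea [professor [every clever]]] : e, giving (t → e).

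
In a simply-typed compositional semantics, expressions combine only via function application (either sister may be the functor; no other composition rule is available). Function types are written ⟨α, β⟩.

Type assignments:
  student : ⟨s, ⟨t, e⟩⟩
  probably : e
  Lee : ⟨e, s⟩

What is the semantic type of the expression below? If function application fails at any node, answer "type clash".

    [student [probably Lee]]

[probably Lee]: functor Lee : ⟨e, s⟩, argument probably : e; result s.
[student [probably Lee]]: functor student : ⟨s, ⟨t, e⟩⟩, argument [probably Lee] : s; result ⟨t, e⟩.

⟨t, e⟩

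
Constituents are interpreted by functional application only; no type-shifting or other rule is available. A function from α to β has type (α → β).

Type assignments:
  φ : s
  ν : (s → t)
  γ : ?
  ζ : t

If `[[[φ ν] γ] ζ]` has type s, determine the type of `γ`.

(t → (t → s))

[[[φ ν] γ] ζ] is required to be s. ζ : t cannot yield s as functor, so [[φ ν] γ] : (t → s).
[[φ ν] γ] is required to be (t → s). [φ ν] : t cannot yield (t → s) as functor, so γ : (t → (t → s)).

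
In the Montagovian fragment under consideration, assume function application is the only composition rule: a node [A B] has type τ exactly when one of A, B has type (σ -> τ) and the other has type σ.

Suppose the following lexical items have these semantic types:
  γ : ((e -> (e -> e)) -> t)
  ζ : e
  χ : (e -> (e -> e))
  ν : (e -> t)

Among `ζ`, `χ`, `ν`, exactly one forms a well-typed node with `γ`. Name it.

χ

ζ : e — does not combine with γ.
χ — combines: γ : ((e -> (e -> e)) -> t) takes χ : (e -> (e -> e)) as argument, giving t.
ν : (e -> t) — does not combine with γ.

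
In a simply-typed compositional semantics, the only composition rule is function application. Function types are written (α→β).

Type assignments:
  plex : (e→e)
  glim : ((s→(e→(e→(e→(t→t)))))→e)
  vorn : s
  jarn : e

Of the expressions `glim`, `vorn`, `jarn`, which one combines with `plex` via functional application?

glim : ((s→(e→(e→(e→(t→t)))))→e) — no; plex wants e, and glim wants (s→(e→(e→(e→(t→t))))).
vorn : s — no; plex wants e, and vorn wants nothing (atomic).
jarn — combines: plex : (e→e) takes jarn : e as argument, giving e.

jarn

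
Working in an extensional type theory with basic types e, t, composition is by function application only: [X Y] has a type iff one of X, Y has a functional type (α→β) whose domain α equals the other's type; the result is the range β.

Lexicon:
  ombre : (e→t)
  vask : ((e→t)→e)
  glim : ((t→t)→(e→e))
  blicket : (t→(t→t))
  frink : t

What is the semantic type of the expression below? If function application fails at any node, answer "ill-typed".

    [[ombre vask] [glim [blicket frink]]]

[ombre vask]: ((e→t)→e) applied to (e→t) yields e.
[blicket frink]: (t→(t→t)) applied to t yields (t→t).
[glim [blicket frink]]: ((t→t)→(e→e)) applied to (t→t) yields (e→e).
[[ombre vask] [glim [blicket frink]]]: (e→e) applied to e yields e.

e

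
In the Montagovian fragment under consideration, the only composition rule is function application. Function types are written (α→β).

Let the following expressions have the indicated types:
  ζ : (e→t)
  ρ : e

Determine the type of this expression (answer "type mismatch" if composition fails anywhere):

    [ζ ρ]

t

[ζ ρ] — ζ of type (e→t) combines with ρ of type e: type t.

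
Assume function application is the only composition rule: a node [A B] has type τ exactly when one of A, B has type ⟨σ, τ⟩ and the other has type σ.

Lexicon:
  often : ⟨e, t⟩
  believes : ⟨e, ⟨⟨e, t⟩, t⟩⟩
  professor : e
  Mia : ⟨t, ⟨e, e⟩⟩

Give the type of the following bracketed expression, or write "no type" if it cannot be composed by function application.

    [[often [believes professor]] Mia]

[believes professor] — believes of type ⟨e, ⟨⟨e, t⟩, t⟩⟩ combines with professor of type e: type ⟨⟨e, t⟩, t⟩.
[often [believes professor]] — [believes professor] of type ⟨⟨e, t⟩, t⟩ combines with often of type ⟨e, t⟩: type t.
[[often [believes professor]] Mia] — Mia of type ⟨t, ⟨e, e⟩⟩ combines with [often [believes professor]] of type t: type ⟨e, e⟩.

⟨e, e⟩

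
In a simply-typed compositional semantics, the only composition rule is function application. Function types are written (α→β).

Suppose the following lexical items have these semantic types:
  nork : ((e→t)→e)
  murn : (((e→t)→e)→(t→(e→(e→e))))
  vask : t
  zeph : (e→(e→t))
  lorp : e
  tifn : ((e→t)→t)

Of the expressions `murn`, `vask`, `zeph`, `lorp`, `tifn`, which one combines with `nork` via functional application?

murn

murn — combines: murn : (((e→t)→e)→(t→(e→(e→e)))) takes nork : ((e→t)→e) as argument, giving (t→(e→(e→e))).
vask : t — nork needs (e→t); vask needs nothing (atomic); neither fits.
zeph : (e→(e→t)) — nork needs (e→t); zeph needs e; neither fits.
lorp : e — nork needs (e→t); lorp needs nothing (atomic); neither fits.
tifn : ((e→t)→t) — nork needs (e→t); tifn needs (e→t); neither fits.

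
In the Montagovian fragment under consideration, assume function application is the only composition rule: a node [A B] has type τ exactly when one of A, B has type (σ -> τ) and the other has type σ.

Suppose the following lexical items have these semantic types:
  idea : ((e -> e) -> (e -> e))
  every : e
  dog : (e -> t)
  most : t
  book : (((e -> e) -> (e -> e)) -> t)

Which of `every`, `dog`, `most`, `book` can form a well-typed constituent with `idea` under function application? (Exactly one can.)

book

every : e — does not combine with idea.
dog : (e -> t) — does not combine with idea.
most : t — does not combine with idea.
book — combines: book : (((e -> e) -> (e -> e)) -> t) takes idea : ((e -> e) -> (e -> e)) as argument, giving t.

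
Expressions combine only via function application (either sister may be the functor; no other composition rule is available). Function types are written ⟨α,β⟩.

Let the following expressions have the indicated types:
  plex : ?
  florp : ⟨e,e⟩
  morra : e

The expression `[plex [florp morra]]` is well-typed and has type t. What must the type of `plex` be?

⟨e,t⟩

[plex [florp morra]] is required to be t. [florp morra] : e cannot yield t as functor, so plex : ⟨e,t⟩.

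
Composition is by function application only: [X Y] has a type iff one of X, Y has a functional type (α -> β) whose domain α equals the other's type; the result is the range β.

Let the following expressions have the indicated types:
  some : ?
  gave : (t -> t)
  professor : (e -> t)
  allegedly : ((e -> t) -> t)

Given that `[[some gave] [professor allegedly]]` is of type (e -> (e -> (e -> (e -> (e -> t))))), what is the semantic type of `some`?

For [[some gave] [professor allegedly]] to have type (e -> (e -> (e -> (e -> (e -> t))))) with [professor allegedly] of type t, [some gave] must be the function: [some gave] : (t -> (e -> (e -> (e -> (e -> (e -> t)))))).
For [some gave] to have type (t -> (e -> (e -> (e -> (e -> (e -> t)))))) with gave of type (t -> t), some must be the function: some : ((t -> t) -> (t -> (e -> (e -> (e -> (e -> (e -> t))))))).

((t -> t) -> (t -> (e -> (e -> (e -> (e -> (e -> t)))))))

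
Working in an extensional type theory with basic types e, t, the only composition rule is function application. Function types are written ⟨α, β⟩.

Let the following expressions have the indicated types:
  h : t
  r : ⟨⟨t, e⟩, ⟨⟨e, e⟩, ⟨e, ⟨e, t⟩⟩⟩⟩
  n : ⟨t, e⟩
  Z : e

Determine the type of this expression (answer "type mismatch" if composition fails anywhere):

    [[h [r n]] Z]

At [r n], r : ⟨⟨t, e⟩, ⟨⟨e, e⟩, ⟨e, ⟨e, t⟩⟩⟩⟩ takes n : ⟨t, e⟩, giving ⟨⟨e, e⟩, ⟨e, ⟨e, t⟩⟩⟩.
[h [r n]]: t with ⟨⟨e, e⟩, ⟨e, ⟨e, t⟩⟩⟩ — neither is a function whose domain matches the other; composition fails here.

type mismatch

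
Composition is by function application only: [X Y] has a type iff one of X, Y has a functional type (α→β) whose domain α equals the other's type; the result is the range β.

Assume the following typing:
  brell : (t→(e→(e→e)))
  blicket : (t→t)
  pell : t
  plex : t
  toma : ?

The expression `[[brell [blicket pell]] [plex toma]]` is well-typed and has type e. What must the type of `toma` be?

(t→((e→(e→e))→e))

For [[brell [blicket pell]] [plex toma]] to have type e with [brell [blicket pell]] of type (e→(e→e)), [plex toma] must be the function: [plex toma] : ((e→(e→e))→e).
For [plex toma] to have type ((e→(e→e))→e) with plex of type t, toma must be the function: toma : (t→((e→(e→e))→e)).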